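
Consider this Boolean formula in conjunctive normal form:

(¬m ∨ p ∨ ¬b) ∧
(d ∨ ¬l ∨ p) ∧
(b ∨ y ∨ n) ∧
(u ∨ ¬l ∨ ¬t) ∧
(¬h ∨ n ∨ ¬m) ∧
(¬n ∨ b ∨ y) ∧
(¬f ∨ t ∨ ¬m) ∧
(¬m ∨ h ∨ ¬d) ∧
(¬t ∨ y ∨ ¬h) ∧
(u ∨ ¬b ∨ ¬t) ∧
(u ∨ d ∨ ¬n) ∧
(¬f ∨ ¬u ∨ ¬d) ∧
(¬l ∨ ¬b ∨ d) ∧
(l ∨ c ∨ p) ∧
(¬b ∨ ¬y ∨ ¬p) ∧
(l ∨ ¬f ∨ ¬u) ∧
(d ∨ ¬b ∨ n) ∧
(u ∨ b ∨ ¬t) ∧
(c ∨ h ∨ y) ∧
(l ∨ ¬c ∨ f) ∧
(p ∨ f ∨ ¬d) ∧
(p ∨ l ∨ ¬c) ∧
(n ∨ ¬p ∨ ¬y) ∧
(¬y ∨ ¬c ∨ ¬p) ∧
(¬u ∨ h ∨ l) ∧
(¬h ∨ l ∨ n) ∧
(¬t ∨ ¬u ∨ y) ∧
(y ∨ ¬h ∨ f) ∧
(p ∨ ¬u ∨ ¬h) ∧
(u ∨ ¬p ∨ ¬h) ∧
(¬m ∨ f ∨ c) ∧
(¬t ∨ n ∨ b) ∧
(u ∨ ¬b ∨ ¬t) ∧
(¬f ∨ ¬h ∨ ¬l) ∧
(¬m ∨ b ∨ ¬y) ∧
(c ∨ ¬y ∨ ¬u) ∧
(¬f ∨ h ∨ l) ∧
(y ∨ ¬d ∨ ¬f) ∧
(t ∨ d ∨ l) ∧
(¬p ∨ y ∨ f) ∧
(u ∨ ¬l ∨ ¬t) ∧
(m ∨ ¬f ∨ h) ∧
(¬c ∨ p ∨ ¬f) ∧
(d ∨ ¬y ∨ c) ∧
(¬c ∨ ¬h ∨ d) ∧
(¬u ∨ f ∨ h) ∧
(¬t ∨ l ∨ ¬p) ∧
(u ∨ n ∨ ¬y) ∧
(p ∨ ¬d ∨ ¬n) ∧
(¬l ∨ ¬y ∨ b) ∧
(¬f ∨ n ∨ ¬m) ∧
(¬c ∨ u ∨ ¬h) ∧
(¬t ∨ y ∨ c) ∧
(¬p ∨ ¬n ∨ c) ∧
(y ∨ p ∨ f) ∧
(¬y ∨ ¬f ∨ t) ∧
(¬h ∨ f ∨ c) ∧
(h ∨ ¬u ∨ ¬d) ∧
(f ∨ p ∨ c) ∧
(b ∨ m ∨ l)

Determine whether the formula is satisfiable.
No

No, the formula is not satisfiable.

No assignment of truth values to the variables can make all 60 clauses true simultaneously.

The formula is UNSAT (unsatisfiable).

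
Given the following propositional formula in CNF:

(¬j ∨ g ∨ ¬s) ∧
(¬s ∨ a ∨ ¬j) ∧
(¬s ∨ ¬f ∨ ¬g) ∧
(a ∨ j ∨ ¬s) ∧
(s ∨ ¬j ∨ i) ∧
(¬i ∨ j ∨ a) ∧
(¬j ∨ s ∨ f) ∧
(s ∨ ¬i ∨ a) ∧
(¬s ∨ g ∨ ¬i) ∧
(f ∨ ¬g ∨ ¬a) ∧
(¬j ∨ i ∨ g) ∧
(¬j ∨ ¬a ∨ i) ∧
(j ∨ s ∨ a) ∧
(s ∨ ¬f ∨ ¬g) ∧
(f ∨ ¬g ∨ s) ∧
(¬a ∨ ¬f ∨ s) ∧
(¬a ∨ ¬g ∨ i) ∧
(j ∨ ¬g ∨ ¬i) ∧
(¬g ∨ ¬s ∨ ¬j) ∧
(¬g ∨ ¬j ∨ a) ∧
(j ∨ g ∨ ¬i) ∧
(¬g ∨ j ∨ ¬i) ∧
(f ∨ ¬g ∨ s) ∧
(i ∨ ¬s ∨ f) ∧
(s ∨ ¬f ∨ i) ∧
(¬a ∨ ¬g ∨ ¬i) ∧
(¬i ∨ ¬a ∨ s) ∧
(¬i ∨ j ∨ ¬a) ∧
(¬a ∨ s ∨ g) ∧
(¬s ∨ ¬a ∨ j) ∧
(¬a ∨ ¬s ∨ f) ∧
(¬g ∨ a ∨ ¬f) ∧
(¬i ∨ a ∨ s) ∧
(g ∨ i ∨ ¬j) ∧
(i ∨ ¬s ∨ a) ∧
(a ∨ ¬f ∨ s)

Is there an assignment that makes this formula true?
No

No, the formula is not satisfiable.

No assignment of truth values to the variables can make all 36 clauses true simultaneously.

The formula is UNSAT (unsatisfiable).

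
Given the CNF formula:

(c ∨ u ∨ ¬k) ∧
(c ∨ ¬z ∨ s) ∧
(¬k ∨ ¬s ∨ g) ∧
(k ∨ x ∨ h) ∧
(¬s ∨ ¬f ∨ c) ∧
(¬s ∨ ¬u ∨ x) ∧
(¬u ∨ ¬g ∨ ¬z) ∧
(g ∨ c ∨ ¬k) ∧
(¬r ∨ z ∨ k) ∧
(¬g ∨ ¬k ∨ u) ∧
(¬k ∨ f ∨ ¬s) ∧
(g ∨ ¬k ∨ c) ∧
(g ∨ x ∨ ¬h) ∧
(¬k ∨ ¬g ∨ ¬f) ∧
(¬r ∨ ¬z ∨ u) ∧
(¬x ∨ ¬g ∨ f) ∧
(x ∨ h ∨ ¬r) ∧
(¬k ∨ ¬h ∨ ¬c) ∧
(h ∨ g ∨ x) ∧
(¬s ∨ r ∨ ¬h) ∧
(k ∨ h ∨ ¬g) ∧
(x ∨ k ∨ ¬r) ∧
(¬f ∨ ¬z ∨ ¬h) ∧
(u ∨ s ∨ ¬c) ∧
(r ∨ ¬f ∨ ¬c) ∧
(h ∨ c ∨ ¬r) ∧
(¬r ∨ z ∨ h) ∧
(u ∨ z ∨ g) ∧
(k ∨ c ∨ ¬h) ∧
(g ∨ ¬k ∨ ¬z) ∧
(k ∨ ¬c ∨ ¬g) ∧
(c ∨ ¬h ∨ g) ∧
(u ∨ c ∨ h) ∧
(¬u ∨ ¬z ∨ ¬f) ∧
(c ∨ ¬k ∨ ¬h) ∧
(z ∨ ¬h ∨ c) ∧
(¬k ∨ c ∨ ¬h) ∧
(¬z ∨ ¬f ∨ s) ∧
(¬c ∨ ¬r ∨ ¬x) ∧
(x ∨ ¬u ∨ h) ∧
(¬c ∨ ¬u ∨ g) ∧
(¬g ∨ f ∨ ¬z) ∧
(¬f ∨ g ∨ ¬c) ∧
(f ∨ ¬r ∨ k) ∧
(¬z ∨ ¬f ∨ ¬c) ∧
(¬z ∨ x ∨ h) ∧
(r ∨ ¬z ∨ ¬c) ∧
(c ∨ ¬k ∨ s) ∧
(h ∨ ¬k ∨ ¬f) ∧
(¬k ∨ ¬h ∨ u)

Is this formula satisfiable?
Yes

Yes, the formula is satisfiable.

One satisfying assignment is: u=True, g=False, c=False, x=True, z=False, s=False, k=False, f=False, r=False, h=False

Verification: With this assignment, all 50 clauses evaluate to true.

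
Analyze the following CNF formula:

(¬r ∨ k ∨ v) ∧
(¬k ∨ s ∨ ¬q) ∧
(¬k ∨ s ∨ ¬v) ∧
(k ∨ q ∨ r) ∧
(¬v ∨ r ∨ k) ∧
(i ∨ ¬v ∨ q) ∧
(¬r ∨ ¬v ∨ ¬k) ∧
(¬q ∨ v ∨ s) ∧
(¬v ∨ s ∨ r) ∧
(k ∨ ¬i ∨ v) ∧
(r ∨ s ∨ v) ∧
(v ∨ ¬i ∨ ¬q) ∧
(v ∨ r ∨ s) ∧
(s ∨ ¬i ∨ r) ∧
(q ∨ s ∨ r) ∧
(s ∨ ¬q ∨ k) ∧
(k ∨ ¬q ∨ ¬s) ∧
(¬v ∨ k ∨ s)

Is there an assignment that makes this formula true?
Yes

Yes, the formula is satisfiable.

One satisfying assignment is: v=False, s=False, q=False, k=True, r=True, i=False

Verification: With this assignment, all 18 clauses evaluate to true.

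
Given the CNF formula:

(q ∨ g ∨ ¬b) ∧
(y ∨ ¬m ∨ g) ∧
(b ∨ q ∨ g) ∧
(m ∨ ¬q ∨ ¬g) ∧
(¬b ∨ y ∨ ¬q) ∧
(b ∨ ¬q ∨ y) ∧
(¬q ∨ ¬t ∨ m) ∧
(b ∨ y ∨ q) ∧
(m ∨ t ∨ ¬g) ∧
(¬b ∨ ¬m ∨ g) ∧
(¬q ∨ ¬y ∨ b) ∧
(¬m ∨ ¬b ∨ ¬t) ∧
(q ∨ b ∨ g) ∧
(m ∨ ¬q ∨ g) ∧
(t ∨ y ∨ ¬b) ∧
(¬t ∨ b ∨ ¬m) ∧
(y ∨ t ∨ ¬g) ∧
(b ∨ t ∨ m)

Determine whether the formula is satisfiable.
Yes

Yes, the formula is satisfiable.

One satisfying assignment is: t=True, b=True, q=False, g=True, m=False, y=False

Verification: With this assignment, all 18 clauses evaluate to true.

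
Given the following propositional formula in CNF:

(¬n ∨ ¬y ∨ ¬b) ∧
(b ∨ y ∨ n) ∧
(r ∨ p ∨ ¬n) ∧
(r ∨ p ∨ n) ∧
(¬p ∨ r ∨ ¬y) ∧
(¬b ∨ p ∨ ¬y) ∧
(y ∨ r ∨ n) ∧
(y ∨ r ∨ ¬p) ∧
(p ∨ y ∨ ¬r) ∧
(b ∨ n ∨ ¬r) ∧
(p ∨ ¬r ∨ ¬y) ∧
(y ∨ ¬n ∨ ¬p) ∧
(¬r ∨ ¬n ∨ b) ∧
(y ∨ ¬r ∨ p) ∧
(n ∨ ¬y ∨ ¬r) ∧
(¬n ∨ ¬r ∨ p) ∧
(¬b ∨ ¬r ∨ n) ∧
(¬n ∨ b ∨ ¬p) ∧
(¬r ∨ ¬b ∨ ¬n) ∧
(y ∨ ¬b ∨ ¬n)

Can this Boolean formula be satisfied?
No

No, the formula is not satisfiable.

No assignment of truth values to the variables can make all 20 clauses true simultaneously.

The formula is UNSAT (unsatisfiable).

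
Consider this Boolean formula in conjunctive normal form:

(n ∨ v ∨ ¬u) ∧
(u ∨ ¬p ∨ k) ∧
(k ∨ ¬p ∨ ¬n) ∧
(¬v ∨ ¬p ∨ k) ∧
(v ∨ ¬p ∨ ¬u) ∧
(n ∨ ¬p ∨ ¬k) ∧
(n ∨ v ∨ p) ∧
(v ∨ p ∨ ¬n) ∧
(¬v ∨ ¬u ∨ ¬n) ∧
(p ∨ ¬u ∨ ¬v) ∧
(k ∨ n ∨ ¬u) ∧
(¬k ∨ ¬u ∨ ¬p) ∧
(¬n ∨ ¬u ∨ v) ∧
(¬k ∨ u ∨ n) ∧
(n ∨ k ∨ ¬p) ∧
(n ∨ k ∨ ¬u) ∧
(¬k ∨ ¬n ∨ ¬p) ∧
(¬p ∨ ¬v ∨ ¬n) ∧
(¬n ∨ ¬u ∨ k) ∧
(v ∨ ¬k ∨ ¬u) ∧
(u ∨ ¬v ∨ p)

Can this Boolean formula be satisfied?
No

No, the formula is not satisfiable.

No assignment of truth values to the variables can make all 21 clauses true simultaneously.

The formula is UNSAT (unsatisfiable).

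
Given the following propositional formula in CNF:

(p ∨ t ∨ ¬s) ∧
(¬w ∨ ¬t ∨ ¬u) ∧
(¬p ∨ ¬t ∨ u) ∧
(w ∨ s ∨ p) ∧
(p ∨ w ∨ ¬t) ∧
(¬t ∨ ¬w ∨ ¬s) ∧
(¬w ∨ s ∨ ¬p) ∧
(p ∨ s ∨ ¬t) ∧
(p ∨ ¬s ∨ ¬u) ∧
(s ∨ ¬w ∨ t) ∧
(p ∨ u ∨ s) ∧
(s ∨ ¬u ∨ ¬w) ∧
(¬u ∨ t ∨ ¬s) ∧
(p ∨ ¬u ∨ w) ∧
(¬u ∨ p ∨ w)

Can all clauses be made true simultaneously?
Yes

Yes, the formula is satisfiable.

One satisfying assignment is: u=False, w=False, t=False, s=False, p=True

Verification: With this assignment, all 15 clauses evaluate to true.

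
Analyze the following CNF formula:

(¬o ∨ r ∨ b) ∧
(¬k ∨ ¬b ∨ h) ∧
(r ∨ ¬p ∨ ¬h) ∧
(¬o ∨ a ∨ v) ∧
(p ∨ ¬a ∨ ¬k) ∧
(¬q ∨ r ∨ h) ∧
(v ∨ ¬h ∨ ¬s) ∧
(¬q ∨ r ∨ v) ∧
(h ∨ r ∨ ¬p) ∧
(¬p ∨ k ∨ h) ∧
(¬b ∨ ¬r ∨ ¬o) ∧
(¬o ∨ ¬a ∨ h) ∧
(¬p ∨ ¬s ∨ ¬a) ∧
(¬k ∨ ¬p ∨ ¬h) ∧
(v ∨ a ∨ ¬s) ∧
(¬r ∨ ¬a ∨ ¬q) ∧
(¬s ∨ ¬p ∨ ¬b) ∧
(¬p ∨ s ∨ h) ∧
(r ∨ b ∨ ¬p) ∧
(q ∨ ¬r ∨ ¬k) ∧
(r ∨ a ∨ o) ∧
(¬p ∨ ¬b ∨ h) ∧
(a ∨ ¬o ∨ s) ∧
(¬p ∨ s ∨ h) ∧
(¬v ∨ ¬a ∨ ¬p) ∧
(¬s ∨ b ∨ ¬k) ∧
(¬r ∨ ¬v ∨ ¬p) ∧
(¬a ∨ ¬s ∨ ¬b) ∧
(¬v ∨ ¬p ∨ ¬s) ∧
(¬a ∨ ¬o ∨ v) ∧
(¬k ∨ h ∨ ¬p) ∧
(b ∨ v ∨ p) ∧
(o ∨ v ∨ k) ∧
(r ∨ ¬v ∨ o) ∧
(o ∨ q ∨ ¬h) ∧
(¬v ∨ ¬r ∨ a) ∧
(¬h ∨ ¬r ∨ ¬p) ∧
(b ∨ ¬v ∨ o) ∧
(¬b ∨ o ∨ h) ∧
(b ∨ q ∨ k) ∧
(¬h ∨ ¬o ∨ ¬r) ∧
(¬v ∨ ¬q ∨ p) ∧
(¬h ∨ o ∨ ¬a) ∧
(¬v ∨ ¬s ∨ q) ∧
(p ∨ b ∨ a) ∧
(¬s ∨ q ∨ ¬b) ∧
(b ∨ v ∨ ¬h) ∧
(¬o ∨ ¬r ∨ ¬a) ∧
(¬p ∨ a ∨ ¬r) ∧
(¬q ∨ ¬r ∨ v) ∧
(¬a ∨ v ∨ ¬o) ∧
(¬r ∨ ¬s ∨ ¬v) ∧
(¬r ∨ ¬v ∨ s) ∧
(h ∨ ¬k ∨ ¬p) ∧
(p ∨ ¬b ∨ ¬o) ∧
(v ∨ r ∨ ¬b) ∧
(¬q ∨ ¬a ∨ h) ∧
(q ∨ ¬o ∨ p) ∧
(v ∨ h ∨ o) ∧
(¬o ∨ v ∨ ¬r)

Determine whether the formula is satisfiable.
No

No, the formula is not satisfiable.

No assignment of truth values to the variables can make all 60 clauses true simultaneously.

The formula is UNSAT (unsatisfiable).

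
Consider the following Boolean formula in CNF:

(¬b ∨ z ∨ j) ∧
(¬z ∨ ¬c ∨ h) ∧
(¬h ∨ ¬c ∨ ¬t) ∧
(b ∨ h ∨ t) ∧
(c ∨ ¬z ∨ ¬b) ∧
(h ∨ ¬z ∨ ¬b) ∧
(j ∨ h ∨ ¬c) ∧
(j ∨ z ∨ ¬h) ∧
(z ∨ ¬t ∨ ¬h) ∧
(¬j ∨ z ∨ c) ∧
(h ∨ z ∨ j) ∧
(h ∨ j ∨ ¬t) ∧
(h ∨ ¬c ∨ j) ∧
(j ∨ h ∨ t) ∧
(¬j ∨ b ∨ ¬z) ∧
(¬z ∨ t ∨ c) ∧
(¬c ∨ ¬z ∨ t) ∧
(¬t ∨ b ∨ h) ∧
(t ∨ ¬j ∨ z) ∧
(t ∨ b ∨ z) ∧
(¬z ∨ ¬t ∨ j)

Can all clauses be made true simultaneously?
Yes

Yes, the formula is satisfiable.

One satisfying assignment is: c=True, h=False, j=True, b=True, z=False, t=True

Verification: With this assignment, all 21 clauses evaluate to true.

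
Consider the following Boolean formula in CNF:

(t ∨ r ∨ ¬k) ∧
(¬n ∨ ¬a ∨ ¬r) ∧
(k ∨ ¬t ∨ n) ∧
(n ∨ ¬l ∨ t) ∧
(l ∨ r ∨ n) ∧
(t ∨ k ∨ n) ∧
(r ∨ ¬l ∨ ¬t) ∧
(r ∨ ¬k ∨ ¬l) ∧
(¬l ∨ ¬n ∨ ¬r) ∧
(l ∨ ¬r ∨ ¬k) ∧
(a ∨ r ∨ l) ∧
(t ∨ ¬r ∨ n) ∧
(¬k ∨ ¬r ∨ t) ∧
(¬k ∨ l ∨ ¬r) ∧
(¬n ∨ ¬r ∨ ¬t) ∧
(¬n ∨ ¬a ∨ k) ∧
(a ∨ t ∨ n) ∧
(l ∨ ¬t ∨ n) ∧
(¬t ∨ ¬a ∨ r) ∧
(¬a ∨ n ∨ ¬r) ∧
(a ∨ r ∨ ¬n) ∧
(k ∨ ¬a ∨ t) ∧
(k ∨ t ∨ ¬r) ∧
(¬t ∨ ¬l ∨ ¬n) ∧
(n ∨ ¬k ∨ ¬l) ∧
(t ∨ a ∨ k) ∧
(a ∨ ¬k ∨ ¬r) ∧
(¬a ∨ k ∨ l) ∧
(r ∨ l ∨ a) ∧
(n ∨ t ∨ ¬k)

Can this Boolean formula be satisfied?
No

No, the formula is not satisfiable.

No assignment of truth values to the variables can make all 30 clauses true simultaneously.

The formula is UNSAT (unsatisfiable).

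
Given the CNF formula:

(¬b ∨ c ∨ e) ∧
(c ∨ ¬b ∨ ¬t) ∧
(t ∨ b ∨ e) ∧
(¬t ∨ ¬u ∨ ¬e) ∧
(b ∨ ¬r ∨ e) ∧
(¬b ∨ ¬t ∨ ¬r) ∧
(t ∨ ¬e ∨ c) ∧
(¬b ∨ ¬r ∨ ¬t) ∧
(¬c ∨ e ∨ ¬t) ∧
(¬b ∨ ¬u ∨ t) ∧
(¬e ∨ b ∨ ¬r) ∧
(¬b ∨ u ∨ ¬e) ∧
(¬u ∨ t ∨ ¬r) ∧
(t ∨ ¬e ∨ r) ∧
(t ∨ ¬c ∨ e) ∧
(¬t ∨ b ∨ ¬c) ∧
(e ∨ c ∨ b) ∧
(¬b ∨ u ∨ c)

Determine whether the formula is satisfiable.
Yes

Yes, the formula is satisfiable.

One satisfying assignment is: u=False, r=False, c=False, t=True, b=False, e=True

Verification: With this assignment, all 18 clauses evaluate to true.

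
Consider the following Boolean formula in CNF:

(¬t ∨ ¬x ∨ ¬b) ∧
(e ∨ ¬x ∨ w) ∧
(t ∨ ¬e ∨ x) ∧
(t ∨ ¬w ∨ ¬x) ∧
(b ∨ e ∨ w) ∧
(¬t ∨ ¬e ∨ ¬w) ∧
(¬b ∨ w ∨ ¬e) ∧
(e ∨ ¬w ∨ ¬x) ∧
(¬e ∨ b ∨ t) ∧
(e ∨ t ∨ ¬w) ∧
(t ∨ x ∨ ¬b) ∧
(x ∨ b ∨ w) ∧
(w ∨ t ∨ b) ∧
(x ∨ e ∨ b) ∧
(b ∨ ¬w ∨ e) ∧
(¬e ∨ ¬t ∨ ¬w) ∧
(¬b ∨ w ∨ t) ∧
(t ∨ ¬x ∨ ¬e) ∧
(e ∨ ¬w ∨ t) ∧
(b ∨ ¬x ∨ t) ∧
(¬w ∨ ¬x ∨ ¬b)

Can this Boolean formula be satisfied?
Yes

Yes, the formula is satisfiable.

One satisfying assignment is: t=True, e=False, x=False, b=True, w=False

Verification: With this assignment, all 21 clauses evaluate to true.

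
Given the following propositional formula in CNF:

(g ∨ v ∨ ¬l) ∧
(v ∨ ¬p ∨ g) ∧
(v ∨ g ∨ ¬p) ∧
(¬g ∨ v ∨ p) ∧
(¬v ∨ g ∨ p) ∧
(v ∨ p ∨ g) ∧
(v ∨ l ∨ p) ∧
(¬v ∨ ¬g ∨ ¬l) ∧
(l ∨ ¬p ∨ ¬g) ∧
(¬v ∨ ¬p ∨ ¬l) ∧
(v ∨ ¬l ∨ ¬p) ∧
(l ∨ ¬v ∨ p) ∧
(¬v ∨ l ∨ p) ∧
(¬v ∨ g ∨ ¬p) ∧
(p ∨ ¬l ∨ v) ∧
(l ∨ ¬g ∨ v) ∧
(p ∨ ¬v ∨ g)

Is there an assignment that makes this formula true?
No

No, the formula is not satisfiable.

No assignment of truth values to the variables can make all 17 clauses true simultaneously.

The formula is UNSAT (unsatisfiable).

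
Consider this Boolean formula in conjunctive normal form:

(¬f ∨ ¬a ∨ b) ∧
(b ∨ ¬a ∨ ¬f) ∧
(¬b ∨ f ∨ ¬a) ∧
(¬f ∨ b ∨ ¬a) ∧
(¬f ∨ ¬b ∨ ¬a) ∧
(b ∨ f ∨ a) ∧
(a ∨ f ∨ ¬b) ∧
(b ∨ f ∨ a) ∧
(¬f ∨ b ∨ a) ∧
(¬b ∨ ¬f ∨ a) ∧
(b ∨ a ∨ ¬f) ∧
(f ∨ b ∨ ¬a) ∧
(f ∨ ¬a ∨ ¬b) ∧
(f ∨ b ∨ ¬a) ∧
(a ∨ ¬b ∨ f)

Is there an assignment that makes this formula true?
No

No, the formula is not satisfiable.

No assignment of truth values to the variables can make all 15 clauses true simultaneously.

The formula is UNSAT (unsatisfiable).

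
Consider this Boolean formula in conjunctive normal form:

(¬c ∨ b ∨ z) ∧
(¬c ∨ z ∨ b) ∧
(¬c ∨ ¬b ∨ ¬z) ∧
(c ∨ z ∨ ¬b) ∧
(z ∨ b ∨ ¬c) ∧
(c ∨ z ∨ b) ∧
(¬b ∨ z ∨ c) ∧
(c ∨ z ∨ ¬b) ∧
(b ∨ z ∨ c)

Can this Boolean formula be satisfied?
Yes

Yes, the formula is satisfiable.

One satisfying assignment is: z=True, b=False, c=False

Verification: With this assignment, all 9 clauses evaluate to true.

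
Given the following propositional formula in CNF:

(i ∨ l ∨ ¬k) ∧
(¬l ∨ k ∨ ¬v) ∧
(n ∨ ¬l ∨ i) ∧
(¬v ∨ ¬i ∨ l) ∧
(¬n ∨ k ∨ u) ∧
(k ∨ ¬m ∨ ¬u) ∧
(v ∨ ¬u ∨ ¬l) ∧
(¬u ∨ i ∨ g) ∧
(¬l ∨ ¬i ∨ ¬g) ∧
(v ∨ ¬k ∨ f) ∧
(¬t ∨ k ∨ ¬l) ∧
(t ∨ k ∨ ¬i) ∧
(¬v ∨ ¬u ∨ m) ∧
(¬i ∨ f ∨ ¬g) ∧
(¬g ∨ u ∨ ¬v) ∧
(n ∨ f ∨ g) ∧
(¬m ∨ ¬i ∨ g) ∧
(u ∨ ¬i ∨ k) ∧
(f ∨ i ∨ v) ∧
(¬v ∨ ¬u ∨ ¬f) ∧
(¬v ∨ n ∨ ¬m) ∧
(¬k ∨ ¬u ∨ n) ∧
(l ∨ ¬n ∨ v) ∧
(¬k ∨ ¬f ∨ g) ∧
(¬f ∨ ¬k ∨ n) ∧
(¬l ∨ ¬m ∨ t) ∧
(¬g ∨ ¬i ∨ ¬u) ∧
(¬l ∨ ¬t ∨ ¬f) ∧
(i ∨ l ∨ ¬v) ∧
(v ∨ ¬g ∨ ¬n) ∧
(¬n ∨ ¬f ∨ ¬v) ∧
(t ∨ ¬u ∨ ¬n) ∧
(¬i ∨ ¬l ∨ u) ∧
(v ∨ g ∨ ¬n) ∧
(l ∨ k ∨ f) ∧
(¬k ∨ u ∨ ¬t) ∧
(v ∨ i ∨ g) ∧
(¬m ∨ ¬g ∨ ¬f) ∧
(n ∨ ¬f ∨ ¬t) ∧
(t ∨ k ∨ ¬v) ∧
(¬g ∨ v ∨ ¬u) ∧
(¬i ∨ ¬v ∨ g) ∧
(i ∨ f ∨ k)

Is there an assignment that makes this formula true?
Yes

Yes, the formula is satisfiable.

One satisfying assignment is: v=True, t=False, i=False, g=False, n=True, u=False, k=True, f=False, l=True, m=False

Verification: With this assignment, all 43 clauses evaluate to true.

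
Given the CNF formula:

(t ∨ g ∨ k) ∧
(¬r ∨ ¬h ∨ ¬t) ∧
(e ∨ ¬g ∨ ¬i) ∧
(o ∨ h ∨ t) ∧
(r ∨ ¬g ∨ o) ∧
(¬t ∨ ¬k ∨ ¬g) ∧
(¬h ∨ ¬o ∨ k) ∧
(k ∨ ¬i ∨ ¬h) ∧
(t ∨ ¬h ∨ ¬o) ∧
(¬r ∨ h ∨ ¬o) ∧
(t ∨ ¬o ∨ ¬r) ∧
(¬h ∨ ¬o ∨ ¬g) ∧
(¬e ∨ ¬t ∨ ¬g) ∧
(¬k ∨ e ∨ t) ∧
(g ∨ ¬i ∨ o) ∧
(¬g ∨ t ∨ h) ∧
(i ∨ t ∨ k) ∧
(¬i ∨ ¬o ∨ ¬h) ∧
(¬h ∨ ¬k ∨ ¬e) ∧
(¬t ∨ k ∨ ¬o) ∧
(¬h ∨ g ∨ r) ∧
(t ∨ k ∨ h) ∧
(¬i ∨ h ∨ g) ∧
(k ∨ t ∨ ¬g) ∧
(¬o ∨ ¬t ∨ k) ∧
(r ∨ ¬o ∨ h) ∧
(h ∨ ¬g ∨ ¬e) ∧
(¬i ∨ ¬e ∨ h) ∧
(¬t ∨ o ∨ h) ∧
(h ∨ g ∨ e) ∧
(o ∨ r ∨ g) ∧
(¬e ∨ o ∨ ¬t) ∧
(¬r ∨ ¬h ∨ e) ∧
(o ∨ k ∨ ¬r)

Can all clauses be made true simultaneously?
No

No, the formula is not satisfiable.

No assignment of truth values to the variables can make all 34 clauses true simultaneously.

The formula is UNSAT (unsatisfiable).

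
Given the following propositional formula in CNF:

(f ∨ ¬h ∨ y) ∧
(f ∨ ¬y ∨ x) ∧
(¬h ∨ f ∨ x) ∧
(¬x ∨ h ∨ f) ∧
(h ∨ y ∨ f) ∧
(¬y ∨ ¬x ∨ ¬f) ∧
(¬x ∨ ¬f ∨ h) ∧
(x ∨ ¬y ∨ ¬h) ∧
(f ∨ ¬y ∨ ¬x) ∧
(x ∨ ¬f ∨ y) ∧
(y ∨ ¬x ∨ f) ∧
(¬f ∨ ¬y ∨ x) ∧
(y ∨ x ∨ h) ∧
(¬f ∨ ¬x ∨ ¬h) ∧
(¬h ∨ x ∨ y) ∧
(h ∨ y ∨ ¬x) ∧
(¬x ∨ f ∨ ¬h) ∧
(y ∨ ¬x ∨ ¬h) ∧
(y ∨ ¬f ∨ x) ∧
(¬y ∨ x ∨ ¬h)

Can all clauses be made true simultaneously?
No

No, the formula is not satisfiable.

No assignment of truth values to the variables can make all 20 clauses true simultaneously.

The formula is UNSAT (unsatisfiable).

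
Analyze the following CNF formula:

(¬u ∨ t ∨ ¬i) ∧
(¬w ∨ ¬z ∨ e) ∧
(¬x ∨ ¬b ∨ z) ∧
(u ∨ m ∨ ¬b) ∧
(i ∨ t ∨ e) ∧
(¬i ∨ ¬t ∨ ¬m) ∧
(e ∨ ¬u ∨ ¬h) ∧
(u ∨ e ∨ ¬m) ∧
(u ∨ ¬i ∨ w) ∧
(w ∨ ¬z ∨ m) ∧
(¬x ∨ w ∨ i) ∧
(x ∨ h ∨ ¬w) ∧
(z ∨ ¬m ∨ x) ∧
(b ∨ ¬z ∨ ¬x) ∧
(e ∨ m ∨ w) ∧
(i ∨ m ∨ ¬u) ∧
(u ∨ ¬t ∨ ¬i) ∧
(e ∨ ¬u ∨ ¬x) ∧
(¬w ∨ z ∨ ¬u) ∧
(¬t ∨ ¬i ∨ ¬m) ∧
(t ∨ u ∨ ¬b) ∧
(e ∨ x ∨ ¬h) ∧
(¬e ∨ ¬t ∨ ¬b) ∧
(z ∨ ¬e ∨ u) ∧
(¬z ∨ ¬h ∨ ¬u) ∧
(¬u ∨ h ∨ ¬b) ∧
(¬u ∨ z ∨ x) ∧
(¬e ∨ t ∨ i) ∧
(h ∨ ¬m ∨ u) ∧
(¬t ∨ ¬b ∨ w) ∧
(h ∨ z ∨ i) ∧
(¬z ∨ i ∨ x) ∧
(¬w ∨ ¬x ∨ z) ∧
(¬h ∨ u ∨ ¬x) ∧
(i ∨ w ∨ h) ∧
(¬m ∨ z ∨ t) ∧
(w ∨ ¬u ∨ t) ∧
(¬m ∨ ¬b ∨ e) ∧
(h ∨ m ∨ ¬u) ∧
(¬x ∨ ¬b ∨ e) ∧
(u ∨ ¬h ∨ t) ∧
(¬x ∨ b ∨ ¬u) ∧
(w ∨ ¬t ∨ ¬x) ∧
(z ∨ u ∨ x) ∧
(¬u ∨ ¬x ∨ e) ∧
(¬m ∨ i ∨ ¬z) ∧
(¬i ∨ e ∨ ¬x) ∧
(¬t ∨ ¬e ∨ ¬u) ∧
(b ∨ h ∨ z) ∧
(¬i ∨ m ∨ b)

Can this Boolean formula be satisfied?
No

No, the formula is not satisfiable.

No assignment of truth values to the variables can make all 50 clauses true simultaneously.

The formula is UNSAT (unsatisfiable).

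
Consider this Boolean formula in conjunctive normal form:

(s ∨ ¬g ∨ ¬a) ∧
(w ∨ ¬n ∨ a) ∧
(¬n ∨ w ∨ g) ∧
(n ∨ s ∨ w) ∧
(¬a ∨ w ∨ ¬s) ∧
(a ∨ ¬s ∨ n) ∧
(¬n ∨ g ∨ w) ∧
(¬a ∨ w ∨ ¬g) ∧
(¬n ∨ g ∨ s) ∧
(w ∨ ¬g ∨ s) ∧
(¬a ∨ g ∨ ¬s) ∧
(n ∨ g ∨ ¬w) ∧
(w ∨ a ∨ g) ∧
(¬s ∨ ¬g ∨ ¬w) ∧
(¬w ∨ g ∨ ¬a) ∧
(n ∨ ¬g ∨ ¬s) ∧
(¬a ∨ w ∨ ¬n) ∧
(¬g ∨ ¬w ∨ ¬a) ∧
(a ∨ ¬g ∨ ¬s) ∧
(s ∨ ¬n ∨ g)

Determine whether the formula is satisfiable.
Yes

Yes, the formula is satisfiable.

One satisfying assignment is: n=False, w=True, g=True, a=False, s=False

Verification: With this assignment, all 20 clauses evaluate to true.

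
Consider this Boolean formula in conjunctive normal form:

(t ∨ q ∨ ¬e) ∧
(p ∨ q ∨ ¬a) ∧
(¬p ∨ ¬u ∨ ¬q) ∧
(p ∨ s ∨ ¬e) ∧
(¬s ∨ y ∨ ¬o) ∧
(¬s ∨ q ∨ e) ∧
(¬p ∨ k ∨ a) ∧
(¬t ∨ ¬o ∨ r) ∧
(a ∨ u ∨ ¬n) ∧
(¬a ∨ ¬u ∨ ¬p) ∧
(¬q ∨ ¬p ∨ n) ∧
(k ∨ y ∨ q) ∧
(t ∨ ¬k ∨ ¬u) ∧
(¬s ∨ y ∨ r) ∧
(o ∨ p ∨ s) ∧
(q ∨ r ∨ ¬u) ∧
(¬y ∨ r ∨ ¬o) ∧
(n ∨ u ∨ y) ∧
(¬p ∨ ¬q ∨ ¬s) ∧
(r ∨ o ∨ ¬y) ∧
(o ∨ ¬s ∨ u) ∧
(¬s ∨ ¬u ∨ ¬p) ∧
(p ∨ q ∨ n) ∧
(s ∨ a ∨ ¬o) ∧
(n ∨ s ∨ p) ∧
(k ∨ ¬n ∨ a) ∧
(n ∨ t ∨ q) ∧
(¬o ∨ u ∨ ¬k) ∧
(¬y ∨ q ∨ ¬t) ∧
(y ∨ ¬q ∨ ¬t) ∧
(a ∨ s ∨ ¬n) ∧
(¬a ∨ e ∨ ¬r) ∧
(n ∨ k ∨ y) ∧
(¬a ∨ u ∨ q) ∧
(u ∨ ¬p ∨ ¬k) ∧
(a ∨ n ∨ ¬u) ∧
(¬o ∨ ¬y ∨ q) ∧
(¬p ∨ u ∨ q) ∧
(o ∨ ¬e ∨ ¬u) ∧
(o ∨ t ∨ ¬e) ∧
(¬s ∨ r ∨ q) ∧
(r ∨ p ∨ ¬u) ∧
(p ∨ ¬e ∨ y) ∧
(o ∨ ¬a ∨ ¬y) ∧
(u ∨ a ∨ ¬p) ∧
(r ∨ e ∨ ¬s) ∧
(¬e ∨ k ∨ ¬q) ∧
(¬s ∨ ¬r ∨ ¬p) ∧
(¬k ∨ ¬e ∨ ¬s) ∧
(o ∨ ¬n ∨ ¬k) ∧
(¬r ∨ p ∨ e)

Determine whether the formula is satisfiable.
Yes

Yes, the formula is satisfiable.

One satisfying assignment is: k=False, y=False, u=False, e=False, n=True, a=True, t=False, r=False, p=True, o=False, s=False, q=True

Verification: With this assignment, all 51 clauses evaluate to true.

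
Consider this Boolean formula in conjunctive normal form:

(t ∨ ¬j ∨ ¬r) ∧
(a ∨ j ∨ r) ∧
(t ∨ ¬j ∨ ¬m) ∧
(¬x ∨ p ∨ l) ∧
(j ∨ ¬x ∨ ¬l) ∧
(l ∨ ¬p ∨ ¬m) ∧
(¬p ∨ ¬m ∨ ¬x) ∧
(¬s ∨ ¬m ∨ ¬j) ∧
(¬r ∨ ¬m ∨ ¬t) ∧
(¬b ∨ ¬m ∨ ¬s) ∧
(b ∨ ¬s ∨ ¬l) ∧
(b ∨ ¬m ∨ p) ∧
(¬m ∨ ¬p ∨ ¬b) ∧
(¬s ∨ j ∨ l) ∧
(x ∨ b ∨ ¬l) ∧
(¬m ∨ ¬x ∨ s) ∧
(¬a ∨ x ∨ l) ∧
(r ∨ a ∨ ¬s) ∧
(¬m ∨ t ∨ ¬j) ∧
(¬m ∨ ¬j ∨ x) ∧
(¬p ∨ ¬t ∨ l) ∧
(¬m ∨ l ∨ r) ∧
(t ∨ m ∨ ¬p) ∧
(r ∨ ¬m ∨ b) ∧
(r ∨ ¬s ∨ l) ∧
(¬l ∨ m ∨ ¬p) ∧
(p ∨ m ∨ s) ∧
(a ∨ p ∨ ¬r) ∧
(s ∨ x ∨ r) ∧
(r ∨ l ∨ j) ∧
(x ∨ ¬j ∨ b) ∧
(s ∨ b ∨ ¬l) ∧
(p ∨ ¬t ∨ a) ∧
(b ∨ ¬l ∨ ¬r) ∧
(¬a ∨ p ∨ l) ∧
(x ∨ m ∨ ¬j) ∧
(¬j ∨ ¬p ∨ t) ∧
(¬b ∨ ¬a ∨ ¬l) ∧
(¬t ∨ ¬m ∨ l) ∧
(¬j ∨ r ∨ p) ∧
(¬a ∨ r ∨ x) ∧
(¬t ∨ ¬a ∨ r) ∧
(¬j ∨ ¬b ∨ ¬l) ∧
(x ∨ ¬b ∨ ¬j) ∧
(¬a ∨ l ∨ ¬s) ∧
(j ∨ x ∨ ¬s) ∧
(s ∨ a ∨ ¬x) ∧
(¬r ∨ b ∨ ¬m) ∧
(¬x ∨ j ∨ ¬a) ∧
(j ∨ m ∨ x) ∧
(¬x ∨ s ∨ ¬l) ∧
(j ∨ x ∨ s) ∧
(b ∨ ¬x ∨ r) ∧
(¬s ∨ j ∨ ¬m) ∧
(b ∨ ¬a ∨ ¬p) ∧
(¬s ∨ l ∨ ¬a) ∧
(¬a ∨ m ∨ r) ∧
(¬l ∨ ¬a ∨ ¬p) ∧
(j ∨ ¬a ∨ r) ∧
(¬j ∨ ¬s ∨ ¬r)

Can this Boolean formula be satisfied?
No

No, the formula is not satisfiable.

No assignment of truth values to the variables can make all 60 clauses true simultaneously.

The formula is UNSAT (unsatisfiable).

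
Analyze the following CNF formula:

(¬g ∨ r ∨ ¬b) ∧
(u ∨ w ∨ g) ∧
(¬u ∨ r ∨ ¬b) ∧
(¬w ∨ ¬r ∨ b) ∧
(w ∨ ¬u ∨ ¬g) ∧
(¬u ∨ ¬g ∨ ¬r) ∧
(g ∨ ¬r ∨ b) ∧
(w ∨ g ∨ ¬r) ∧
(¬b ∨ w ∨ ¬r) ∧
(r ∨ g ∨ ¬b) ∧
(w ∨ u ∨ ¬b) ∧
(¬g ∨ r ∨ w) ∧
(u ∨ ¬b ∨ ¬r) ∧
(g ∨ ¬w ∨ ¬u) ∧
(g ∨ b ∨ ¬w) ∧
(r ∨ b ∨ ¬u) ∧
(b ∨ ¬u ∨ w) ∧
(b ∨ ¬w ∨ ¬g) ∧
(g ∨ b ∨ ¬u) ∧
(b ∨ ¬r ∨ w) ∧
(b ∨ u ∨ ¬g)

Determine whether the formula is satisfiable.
No

No, the formula is not satisfiable.

No assignment of truth values to the variables can make all 21 clauses true simultaneously.

The formula is UNSAT (unsatisfiable).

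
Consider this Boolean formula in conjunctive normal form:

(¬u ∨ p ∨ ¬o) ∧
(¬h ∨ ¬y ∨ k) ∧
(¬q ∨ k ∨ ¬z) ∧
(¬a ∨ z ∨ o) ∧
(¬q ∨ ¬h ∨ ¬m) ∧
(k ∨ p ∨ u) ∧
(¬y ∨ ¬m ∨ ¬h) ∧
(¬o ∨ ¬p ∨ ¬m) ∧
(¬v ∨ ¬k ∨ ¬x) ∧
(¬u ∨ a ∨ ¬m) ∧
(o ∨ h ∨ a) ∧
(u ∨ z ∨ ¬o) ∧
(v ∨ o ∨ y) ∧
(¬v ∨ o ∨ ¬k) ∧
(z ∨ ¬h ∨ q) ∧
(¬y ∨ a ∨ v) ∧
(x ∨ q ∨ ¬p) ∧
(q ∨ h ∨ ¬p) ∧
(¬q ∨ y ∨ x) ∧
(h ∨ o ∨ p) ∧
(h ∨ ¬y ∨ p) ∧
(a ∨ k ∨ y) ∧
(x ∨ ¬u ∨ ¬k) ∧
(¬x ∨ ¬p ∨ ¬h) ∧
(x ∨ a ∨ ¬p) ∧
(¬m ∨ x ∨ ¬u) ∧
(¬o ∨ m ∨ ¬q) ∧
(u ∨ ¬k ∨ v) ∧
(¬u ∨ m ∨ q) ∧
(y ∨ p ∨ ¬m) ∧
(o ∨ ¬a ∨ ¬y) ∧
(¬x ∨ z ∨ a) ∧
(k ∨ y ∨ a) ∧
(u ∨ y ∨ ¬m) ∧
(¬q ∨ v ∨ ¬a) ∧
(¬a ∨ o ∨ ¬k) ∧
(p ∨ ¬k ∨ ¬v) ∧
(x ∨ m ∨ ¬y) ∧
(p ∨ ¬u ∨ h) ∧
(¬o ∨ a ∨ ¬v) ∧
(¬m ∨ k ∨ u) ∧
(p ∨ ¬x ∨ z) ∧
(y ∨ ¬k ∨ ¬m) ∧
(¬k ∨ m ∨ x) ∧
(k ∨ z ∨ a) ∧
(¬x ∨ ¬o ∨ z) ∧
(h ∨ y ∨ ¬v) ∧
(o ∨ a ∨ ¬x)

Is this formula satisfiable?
No

No, the formula is not satisfiable.

No assignment of truth values to the variables can make all 48 clauses true simultaneously.

The formula is UNSAT (unsatisfiable).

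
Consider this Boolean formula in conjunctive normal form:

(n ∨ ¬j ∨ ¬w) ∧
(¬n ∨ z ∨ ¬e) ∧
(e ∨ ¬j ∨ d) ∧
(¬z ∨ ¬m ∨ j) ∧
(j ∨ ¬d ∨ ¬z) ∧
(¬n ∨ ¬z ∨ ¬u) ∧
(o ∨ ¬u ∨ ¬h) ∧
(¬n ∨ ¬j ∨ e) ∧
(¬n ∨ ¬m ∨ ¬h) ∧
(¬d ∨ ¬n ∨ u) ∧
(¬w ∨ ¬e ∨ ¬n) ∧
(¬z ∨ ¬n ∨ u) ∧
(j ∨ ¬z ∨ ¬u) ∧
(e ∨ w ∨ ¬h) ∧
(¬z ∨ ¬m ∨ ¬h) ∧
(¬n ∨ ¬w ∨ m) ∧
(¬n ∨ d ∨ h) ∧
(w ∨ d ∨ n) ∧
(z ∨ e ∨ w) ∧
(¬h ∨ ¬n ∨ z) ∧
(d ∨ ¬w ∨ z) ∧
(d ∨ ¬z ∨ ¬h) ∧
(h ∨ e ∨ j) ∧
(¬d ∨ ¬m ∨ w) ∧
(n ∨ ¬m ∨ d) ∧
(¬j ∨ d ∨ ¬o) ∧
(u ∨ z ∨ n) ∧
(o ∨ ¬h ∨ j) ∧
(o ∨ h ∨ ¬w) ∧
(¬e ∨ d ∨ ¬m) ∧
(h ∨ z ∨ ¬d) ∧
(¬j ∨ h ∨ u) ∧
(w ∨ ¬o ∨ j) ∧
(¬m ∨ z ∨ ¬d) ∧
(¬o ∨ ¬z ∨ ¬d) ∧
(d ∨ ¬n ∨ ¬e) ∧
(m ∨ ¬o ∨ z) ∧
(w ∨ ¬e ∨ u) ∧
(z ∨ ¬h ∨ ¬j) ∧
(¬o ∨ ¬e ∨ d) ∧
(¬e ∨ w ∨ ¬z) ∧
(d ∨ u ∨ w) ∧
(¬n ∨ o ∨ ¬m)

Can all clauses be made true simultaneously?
Yes

Yes, the formula is satisfiable.

One satisfying assignment is: w=False, o=False, n=False, d=True, j=True, z=True, u=True, e=False, m=False, h=False

Verification: With this assignment, all 43 clauses evaluate to true.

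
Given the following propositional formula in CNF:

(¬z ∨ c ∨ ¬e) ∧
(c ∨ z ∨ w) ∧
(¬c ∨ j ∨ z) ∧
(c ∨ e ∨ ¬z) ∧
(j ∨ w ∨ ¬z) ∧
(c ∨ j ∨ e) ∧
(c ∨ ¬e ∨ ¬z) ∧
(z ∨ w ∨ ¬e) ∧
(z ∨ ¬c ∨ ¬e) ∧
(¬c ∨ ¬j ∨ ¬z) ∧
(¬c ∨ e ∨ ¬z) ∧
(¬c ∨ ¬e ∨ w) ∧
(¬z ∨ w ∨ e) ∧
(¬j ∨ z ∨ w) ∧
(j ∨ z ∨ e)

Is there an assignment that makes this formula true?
Yes

Yes, the formula is satisfiable.

One satisfying assignment is: e=True, z=False, w=True, j=False, c=False

Verification: With this assignment, all 15 clauses evaluate to true.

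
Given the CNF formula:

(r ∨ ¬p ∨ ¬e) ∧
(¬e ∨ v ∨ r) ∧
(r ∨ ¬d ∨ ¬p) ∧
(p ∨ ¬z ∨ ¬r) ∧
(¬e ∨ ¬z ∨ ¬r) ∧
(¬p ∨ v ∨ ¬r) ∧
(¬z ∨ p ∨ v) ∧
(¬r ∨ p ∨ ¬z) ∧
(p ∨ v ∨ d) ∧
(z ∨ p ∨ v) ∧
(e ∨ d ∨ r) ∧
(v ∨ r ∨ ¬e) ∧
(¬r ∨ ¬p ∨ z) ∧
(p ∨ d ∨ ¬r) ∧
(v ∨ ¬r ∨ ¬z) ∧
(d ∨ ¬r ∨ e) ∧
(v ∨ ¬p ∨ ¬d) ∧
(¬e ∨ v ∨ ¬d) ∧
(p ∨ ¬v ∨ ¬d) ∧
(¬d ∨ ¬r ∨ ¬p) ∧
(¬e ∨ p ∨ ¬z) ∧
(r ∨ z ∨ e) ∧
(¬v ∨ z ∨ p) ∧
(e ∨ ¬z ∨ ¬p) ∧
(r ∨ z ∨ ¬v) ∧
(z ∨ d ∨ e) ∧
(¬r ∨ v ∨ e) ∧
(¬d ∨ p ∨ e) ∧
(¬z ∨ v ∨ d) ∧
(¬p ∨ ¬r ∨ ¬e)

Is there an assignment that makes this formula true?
No

No, the formula is not satisfiable.

No assignment of truth values to the variables can make all 30 clauses true simultaneously.

The formula is UNSAT (unsatisfiable).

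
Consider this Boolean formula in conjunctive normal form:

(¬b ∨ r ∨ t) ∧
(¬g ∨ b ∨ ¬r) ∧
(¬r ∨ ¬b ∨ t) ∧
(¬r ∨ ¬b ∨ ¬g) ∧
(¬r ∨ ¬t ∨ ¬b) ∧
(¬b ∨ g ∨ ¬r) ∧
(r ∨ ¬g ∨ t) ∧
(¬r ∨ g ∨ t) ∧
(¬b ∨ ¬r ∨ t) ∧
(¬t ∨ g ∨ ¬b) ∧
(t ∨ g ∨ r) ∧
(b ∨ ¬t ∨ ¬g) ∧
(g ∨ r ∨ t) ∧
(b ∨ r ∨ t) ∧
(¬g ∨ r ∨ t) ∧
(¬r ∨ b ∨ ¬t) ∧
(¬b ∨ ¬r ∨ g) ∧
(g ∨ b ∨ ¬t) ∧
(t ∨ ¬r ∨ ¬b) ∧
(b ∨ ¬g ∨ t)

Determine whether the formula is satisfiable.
Yes

Yes, the formula is satisfiable.

One satisfying assignment is: r=False, t=True, g=True, b=True

Verification: With this assignment, all 20 clauses evaluate to true.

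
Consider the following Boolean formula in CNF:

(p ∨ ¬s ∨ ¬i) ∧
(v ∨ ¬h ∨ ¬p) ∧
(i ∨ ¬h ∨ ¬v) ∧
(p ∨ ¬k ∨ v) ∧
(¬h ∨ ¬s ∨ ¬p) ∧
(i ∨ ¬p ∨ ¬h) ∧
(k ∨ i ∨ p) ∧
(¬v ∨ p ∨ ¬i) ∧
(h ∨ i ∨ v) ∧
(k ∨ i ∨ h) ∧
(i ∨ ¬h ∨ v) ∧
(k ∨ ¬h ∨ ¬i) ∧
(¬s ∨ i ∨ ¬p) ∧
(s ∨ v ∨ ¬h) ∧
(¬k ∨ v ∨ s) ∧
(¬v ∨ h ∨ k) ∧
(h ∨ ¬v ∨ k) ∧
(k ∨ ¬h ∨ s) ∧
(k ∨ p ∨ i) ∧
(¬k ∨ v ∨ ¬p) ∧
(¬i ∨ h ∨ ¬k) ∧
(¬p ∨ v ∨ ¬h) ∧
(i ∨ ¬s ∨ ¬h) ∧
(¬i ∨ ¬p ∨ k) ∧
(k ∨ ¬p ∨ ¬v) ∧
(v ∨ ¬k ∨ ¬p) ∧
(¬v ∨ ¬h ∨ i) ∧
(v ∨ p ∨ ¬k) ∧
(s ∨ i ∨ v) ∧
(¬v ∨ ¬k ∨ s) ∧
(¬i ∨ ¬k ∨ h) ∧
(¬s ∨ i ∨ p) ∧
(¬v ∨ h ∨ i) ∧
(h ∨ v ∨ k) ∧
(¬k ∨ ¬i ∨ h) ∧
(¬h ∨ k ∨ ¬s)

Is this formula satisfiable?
No

No, the formula is not satisfiable.

No assignment of truth values to the variables can make all 36 clauses true simultaneously.

The formula is UNSAT (unsatisfiable).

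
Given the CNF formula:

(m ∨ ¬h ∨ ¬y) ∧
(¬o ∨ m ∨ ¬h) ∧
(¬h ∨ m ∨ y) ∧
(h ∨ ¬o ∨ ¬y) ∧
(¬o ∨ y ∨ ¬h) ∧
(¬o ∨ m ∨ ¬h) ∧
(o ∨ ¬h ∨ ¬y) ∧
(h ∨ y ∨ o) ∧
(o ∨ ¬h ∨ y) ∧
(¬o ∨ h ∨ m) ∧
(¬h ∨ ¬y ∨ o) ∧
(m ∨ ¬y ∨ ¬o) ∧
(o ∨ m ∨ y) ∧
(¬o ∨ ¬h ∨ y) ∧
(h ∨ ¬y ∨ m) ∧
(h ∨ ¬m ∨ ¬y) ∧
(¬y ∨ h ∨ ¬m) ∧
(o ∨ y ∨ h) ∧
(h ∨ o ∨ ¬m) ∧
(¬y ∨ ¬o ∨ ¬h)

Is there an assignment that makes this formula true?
Yes

Yes, the formula is satisfiable.

One satisfying assignment is: o=True, y=False, m=True, h=False

Verification: With this assignment, all 20 clauses evaluate to true.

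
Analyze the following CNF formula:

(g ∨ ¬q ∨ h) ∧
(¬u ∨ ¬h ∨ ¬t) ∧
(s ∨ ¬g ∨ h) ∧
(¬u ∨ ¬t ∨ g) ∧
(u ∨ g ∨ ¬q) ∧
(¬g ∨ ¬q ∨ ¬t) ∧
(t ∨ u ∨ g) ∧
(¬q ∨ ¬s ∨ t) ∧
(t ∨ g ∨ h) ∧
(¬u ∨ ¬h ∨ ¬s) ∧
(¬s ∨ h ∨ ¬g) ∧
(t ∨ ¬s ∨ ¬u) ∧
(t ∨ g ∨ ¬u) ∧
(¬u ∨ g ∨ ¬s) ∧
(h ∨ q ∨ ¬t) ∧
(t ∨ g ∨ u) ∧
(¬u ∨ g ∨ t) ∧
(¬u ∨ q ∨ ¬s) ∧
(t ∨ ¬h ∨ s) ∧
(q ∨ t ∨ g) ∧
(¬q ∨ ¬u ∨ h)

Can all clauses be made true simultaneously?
Yes

Yes, the formula is satisfiable.

One satisfying assignment is: t=False, h=True, g=True, q=False, s=True, u=False

Verification: With this assignment, all 21 clauses evaluate to true.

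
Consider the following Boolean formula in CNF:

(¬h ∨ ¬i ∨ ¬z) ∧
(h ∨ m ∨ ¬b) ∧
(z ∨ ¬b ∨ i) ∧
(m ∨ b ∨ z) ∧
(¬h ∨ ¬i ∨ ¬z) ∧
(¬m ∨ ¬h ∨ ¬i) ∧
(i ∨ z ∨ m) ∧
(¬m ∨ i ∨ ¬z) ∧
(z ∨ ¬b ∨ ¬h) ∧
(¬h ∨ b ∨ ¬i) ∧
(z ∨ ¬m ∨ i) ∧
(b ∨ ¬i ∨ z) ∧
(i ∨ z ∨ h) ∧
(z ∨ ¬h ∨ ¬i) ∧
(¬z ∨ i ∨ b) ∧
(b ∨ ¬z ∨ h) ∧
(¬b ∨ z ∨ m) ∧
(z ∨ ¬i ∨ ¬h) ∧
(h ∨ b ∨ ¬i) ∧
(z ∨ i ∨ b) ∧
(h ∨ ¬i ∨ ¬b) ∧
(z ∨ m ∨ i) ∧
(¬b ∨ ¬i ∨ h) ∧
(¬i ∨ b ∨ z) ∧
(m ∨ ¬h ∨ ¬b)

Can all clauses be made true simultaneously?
No

No, the formula is not satisfiable.

No assignment of truth values to the variables can make all 25 clauses true simultaneously.

The formula is UNSAT (unsatisfiable).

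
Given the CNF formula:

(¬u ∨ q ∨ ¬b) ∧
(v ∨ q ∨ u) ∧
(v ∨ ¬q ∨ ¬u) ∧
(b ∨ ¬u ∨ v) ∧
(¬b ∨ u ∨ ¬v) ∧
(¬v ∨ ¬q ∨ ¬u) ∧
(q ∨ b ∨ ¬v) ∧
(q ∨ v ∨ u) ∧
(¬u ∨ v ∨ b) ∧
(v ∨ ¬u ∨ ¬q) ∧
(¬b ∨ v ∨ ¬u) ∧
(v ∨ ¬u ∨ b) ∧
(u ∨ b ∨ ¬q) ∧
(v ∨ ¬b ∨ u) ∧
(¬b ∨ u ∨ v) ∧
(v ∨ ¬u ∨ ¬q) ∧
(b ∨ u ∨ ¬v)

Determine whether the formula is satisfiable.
No

No, the formula is not satisfiable.

No assignment of truth values to the variables can make all 17 clauses true simultaneously.

The formula is UNSAT (unsatisfiable).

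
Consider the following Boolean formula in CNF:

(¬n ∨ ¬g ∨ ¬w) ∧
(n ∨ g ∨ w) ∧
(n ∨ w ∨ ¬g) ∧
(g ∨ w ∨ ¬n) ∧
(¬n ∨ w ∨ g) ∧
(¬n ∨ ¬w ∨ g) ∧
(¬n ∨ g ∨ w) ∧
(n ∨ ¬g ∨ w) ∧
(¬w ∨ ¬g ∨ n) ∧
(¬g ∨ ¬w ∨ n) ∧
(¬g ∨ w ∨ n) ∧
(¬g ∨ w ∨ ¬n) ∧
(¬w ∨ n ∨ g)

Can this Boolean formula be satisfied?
No

No, the formula is not satisfiable.

No assignment of truth values to the variables can make all 13 clauses true simultaneously.

The formula is UNSAT (unsatisfiable).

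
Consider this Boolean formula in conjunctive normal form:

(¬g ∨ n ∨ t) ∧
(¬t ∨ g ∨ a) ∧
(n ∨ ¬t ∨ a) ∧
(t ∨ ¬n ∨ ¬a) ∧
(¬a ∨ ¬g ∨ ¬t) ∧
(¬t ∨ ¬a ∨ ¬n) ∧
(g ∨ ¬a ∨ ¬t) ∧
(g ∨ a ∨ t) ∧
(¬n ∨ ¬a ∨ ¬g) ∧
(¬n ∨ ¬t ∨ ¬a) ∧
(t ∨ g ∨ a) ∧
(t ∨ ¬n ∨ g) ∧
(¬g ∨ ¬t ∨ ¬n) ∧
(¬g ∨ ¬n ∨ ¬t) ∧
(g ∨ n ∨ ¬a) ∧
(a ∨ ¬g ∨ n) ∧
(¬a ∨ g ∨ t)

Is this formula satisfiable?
Yes

Yes, the formula is satisfiable.

One satisfying assignment is: n=True, a=False, t=False, g=True

Verification: With this assignment, all 17 clauses evaluate to true.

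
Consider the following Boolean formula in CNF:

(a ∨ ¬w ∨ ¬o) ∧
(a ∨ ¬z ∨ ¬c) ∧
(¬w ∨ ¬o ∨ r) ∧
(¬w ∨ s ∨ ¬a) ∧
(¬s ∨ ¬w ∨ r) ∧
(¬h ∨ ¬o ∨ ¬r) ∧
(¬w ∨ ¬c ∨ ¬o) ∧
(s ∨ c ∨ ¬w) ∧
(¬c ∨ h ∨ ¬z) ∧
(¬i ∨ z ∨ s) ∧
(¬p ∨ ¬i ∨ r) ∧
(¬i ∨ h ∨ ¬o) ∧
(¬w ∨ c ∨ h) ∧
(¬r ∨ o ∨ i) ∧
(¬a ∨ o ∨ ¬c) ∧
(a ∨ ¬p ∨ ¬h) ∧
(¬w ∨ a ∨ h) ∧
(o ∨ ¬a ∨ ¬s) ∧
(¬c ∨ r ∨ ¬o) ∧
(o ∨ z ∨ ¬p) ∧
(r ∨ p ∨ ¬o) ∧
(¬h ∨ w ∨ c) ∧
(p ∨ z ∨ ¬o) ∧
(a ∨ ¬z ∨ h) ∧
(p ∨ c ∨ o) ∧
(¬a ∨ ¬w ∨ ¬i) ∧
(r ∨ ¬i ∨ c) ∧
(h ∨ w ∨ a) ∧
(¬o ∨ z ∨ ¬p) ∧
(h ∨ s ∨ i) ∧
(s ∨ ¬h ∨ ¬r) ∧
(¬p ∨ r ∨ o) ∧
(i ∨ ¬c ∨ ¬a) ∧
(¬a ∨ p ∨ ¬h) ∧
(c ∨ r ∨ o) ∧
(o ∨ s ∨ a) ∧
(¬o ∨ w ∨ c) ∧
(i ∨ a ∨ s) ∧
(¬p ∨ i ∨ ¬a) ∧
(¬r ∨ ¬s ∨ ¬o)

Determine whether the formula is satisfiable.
Yes

Yes, the formula is satisfiable.

One satisfying assignment is: c=False, h=False, r=True, p=True, i=True, s=False, z=True, w=False, o=False, a=True

Verification: With this assignment, all 40 clauses evaluate to true.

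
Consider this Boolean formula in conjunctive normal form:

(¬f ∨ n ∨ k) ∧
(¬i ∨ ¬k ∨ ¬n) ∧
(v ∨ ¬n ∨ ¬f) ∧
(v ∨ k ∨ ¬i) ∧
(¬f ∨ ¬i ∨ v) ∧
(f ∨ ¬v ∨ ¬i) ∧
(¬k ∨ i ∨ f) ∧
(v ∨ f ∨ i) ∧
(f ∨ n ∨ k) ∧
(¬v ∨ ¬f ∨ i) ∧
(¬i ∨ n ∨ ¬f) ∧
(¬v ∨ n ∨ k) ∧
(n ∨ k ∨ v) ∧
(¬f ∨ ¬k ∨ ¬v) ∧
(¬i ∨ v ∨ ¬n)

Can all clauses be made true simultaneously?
Yes

Yes, the formula is satisfiable.

One satisfying assignment is: v=False, k=True, i=True, f=False, n=False

Verification: With this assignment, all 15 clauses evaluate to true.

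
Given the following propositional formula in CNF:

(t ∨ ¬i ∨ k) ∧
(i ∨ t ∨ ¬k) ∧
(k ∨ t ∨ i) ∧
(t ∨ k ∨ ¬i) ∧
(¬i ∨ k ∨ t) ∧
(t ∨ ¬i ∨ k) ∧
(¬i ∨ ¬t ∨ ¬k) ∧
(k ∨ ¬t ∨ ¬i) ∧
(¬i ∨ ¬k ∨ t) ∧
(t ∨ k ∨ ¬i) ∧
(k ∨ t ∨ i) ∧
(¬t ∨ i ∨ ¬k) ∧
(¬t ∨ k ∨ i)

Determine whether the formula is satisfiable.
No

No, the formula is not satisfiable.

No assignment of truth values to the variables can make all 13 clauses true simultaneously.

The formula is UNSAT (unsatisfiable).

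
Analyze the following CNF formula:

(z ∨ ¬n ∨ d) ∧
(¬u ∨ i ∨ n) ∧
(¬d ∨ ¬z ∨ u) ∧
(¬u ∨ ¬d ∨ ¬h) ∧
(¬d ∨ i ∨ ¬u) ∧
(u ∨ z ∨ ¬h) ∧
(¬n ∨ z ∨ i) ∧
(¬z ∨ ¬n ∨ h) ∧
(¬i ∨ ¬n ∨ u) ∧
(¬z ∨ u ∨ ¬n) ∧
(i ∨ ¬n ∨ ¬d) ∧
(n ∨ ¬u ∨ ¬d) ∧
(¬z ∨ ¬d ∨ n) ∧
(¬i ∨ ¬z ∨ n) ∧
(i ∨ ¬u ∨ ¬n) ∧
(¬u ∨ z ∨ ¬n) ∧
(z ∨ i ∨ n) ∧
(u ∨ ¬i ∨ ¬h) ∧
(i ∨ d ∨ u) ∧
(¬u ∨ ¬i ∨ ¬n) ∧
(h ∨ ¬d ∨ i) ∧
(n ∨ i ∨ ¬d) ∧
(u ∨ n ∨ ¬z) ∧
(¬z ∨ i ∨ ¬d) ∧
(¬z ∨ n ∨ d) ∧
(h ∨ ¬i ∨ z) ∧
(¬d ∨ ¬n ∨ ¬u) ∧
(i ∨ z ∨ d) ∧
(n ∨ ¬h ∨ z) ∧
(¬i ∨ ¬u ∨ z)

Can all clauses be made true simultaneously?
No

No, the formula is not satisfiable.

No assignment of truth values to the variables can make all 30 clauses true simultaneously.

The formula is UNSAT (unsatisfiable).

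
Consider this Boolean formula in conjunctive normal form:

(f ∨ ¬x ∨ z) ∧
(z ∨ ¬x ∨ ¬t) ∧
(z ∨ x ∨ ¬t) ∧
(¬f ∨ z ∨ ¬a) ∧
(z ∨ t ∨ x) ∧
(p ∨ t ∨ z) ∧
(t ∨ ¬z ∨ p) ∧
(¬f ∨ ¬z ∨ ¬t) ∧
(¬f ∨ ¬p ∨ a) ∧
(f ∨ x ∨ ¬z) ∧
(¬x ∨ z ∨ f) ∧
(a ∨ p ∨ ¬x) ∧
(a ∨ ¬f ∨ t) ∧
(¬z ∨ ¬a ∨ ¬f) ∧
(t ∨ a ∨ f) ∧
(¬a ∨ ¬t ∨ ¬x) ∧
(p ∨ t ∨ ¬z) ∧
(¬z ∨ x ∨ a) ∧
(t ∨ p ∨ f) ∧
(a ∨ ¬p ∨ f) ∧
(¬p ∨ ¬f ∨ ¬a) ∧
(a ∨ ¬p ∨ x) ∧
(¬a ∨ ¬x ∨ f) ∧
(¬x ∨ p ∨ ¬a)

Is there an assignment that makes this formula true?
No

No, the formula is not satisfiable.

No assignment of truth values to the variables can make all 24 clauses true simultaneously.

The formula is UNSAT (unsatisfiable).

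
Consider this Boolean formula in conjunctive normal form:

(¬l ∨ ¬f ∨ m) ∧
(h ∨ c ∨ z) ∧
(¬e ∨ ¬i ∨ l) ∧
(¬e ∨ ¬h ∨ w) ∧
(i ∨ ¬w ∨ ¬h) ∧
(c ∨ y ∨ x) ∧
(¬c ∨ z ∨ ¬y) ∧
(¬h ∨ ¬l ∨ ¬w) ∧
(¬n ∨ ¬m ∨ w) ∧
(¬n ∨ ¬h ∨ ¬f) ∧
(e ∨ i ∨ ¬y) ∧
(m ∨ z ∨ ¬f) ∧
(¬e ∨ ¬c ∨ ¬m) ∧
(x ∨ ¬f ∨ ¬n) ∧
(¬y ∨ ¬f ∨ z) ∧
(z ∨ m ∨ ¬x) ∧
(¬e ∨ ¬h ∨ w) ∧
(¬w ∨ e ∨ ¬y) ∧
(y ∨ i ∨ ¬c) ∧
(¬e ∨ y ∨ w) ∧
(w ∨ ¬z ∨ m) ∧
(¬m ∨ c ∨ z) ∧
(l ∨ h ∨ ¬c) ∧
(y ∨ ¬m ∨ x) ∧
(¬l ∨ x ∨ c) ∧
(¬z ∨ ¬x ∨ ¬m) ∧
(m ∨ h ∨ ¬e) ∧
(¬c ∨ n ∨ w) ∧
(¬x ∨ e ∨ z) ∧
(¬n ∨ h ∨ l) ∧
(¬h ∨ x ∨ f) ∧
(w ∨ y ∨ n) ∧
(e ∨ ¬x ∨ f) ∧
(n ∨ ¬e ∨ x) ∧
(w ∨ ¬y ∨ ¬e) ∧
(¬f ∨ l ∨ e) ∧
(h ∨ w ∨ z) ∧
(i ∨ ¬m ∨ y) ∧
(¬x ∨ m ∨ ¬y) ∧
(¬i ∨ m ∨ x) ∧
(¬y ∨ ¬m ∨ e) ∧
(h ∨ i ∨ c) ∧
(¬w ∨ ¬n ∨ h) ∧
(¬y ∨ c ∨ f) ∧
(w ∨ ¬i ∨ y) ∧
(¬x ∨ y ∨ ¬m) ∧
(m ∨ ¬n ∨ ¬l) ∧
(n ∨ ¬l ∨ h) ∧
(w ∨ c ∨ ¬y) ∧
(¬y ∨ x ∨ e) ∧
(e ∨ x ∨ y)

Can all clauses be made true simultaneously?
No

No, the formula is not satisfiable.

No assignment of truth values to the variables can make all 51 clauses true simultaneously.

The formula is UNSAT (unsatisfiable).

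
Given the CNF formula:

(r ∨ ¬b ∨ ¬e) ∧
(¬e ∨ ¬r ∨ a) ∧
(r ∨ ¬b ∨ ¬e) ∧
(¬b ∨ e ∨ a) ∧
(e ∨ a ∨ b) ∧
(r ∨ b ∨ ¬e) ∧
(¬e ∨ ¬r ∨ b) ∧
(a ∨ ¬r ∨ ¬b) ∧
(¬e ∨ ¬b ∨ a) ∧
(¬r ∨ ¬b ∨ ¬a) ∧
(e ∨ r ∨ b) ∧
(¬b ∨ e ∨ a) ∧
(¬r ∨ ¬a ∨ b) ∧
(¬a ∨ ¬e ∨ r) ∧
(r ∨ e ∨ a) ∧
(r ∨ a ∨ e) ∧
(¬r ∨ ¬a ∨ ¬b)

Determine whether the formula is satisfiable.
Yes

Yes, the formula is satisfiable.

One satisfying assignment is: b=True, r=False, e=False, a=True

Verification: With this assignment, all 17 clauses evaluate to true.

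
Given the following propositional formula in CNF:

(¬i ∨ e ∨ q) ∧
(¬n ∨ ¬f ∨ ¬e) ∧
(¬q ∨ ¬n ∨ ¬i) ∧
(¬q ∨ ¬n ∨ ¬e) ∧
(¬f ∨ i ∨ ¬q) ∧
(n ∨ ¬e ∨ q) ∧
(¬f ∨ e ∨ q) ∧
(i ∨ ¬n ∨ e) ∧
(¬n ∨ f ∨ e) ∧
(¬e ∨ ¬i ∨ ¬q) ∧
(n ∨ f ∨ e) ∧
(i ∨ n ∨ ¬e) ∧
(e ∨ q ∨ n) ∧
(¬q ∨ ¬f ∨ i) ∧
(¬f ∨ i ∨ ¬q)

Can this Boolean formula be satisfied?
Yes

Yes, the formula is satisfiable.

One satisfying assignment is: q=False, n=True, f=False, i=True, e=True

Verification: With this assignment, all 15 clauses evaluate to true.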